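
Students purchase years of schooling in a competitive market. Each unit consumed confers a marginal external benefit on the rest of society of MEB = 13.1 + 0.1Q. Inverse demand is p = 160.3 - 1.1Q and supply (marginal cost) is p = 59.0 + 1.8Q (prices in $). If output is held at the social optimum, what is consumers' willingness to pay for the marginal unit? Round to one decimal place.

Social marginal benefit = demand + MEB = 173.4 - Q.
Set SMB = MC: 173.4 - Q = 59.0 + 1.8Q → Q* = 40.8571.
Consumer price on the demand curve at Q*: 160.3 − 1.1×40.8571 = 115.3572.

P = $115.4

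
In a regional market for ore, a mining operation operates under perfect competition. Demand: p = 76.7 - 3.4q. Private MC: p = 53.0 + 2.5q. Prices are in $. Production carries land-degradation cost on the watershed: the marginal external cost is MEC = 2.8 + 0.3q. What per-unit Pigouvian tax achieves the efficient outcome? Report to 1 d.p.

Social marginal cost = private MC + MEC = 55.8 + 2.8q.
Set SMC = demand: 55.8 + 2.8q = 76.7 - 3.4q → q* = 3.3710.
The Pigouvian tax equals MEC at q*: 2.8 + 0.3×3.3710 = 3.8113.

tax = $3.8 per unit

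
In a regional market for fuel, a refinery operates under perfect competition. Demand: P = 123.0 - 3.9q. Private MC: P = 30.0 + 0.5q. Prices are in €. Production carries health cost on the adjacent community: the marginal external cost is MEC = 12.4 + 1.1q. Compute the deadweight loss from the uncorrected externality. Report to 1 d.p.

Market equilibrium (private): 30.0 + 0.5q = 123.0 - 3.9q → q_m = 21.1364.
Social marginal cost = private MC + MEC = 42.4 + 1.6q.
Set SMC = demand: 42.4 + 1.6q = 123.0 - 3.9q → q* = 14.6545.
The loss is the area between SMC and demand from q* to q_m; with linear curves that's a triangle of height MEC(q_m).
DWL = ½ × 6.4819 × 35.6500 = 115.5399.

DWL = €115.5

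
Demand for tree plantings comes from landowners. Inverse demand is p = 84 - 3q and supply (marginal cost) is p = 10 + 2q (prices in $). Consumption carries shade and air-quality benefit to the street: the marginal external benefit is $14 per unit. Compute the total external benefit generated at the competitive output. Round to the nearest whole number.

Market equilibrium (private): 10 + 2q = 84 - 3q → q_m = 14.8000.
Total external benefit = MEB × q_m = 14 × 14.8000 = 207.2000.

$207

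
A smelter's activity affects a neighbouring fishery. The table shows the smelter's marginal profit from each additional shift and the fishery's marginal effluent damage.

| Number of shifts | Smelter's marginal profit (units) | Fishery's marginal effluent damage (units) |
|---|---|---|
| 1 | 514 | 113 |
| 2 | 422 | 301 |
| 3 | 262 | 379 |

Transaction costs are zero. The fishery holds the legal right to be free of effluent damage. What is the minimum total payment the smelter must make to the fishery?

414

Efficient level: marginal profit ≥ marginal effluent damage through level 2, so k* = 2.
With the fishery holding the right, the smelter must at least compensate total damage at k*: 113 + 301 = 414.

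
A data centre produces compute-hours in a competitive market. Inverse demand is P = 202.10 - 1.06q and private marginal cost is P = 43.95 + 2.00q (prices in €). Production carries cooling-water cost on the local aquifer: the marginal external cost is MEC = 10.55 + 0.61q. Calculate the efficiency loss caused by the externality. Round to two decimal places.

DWL = €241.20

Market equilibrium (private): 43.95 + 2.00q = 202.10 - 1.06q → q_m = 51.6830.
Social marginal cost = private MC + MEC = 54.50 + 2.61q.
Set SMC = demand: 54.50 + 2.61q = 202.10 - 1.06q → q* = 40.2180.
The welfare-loss triangle has base |q_m − q*| and height MEC(q_m) (the vertical gap between SMC and demand is zero at q* and MEC at q_m).
DWL = ½ × 11.4650 × 42.0766 = 241.2041.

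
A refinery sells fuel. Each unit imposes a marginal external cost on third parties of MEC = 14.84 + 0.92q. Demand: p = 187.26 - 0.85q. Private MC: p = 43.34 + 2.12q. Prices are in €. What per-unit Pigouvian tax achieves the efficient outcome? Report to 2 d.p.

tax = €45.37 per unit

Social marginal cost = private MC + MEC = 58.18 + 3.04q.
Set SMC = demand: 58.18 + 3.04q = 187.26 - 0.85q → q* = 33.1825.
The Pigouvian tax equals MEC at q*: 14.84 + 0.92×33.1825 = 45.3679.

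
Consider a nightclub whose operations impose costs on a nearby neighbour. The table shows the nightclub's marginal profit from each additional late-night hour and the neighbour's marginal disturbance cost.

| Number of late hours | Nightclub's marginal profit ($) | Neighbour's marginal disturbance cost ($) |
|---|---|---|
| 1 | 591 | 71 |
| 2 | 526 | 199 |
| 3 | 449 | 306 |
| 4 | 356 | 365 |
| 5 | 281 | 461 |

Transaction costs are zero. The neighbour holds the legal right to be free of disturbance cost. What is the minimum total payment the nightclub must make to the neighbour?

Efficient level: marginal profit ≥ marginal disturbance cost through level 3, so k* = 3.
With the neighbour holding the right, the nightclub must at least compensate total damage at k*: 71 + 199 + 306 = 576.

$576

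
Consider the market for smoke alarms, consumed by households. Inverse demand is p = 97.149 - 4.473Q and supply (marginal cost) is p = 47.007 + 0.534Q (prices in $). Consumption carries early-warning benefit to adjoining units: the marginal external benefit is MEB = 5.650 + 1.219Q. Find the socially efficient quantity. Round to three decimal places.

Q* = 14.729

Social marginal benefit = demand + MEB = 102.799 - 3.254Q.
Set SMB = MC: 102.799 - 3.254Q = 47.007 + 0.534Q → Q* = 14.7286.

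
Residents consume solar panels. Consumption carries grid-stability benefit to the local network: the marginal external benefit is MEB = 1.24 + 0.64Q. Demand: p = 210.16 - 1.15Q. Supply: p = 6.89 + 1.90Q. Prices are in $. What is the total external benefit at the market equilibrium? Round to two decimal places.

$1503.98

Market equilibrium (private): 6.89 + 1.90Q = 210.16 - 1.15Q → Q_m = 66.6459.
Total external benefit = ∫₀^{Q_m} (1.24 + 0.64Q) dQ = 1.24×66.6459 + ½×0.64×66.6459² = 1503.9772.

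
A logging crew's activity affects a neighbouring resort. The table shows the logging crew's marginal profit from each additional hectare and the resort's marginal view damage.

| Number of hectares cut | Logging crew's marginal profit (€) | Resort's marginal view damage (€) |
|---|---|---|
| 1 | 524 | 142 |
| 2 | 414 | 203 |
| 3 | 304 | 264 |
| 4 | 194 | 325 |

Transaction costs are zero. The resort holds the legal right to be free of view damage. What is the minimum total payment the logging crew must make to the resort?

Efficient level: marginal profit ≥ marginal view damage through level 3, so k* = 3.
With the resort holding the right, the logging crew must at least compensate total damage at k*: 142 + 203 + 264 = 609.

€609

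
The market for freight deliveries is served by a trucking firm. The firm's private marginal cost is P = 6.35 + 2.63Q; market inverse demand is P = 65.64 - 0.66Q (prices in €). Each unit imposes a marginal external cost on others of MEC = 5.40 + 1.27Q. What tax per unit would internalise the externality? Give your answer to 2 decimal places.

Social marginal cost = private MC + MEC = 11.75 + 3.90Q.
Set SMC = demand: 11.75 + 3.90Q = 65.64 - 0.66Q → Q* = 11.8180.
The Pigouvian tax equals MEC at Q*: 5.40 + 1.27×11.8180 = 20.4089.

tax = €20.41 per unit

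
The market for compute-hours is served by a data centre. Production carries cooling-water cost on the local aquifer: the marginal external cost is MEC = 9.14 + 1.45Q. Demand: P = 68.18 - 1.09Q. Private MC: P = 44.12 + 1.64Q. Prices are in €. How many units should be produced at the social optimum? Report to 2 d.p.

Q* = 3.57

Social marginal cost = private MC + MEC = 53.26 + 3.09Q.
Set SMC = demand: 53.26 + 3.09Q = 68.18 - 1.09Q → Q* = 3.5694.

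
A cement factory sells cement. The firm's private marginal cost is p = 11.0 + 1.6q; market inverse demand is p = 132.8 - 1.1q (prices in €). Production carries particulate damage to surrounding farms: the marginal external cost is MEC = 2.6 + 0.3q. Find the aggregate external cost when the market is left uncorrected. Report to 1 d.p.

Market equilibrium (private): 11.0 + 1.6q = 132.8 - 1.1q → q_m = 45.1111.
Total external cost = ∫₀^{q_m} (2.6 + 0.3q) dq = 2.6×45.1111 + ½×0.3×45.1111² = 422.5406.

€422.5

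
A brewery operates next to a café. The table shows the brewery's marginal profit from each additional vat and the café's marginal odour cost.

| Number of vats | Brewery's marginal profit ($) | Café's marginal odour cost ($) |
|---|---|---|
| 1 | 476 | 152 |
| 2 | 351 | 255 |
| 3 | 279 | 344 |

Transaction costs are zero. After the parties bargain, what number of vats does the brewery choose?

Bargaining reaches the level where marginal profit last exceeds marginal odour cost.
That holds through level 2 (351 ≥ 255) but not at 3 (279 < 344).

2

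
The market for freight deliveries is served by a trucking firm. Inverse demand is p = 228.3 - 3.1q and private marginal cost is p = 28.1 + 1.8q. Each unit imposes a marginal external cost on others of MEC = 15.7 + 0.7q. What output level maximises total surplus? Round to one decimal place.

Social marginal cost = private MC + MEC = 43.8 + 2.5q.
Set SMC = demand: 43.8 + 2.5q = 228.3 - 3.1q → q* = 32.9464.

q* = 32.9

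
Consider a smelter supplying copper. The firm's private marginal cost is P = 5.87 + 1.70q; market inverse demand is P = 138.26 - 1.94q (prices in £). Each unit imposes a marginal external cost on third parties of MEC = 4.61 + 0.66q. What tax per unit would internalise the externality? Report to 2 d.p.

Social marginal cost = private MC + MEC = 10.48 + 2.36q.
Set SMC = demand: 10.48 + 2.36q = 138.26 - 1.94q → q* = 29.7163.
The Pigouvian tax equals MEC at q*: 4.61 + 0.66×29.7163 = 24.2228.

tax = £24.22 per unit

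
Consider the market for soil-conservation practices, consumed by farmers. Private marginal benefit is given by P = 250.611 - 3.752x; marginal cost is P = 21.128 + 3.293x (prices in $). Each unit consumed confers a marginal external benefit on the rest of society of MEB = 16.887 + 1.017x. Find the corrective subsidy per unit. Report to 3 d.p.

subsidy = $58.453 per unit

Social marginal benefit = demand + MEB = 267.498 - 2.735x.
Set SMB = MC: 267.498 - 2.735x = 21.128 + 3.293x → x* = 40.8709.
The Pigouvian subsidy equals MEB at x*: 16.887 + 1.017×40.8709 = 58.4527.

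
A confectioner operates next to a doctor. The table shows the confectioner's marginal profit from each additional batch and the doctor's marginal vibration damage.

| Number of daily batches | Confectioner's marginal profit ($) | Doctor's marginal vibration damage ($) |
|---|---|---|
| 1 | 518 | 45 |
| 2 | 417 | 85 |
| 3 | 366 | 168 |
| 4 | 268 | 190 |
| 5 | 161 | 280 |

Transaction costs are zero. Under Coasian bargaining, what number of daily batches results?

Bargaining reaches the level where marginal profit last exceeds marginal vibration damage.
That holds through level 4 (268 ≥ 190) but not at 5 (161 < 280).

4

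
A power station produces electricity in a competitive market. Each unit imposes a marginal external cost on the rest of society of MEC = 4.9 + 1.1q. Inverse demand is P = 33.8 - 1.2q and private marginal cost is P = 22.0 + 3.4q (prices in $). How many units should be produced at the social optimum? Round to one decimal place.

Social marginal cost = private MC + MEC = 26.9 + 4.5q.
Set SMC = demand: 26.9 + 4.5q = 33.8 - 1.2q → q* = 1.2105.

q* = 1.2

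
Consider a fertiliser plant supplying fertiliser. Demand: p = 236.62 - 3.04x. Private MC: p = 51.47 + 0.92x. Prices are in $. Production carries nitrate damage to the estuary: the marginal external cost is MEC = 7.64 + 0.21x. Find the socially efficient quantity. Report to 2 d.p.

x* = 42.57

Social marginal cost = private MC + MEC = 59.11 + 1.13x.
Set SMC = demand: 59.11 + 1.13x = 236.62 - 3.04x → x* = 42.5683.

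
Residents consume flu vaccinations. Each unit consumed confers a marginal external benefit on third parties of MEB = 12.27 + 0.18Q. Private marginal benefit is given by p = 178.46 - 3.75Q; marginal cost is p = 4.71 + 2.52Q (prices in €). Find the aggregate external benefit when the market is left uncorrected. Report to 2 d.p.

Market equilibrium (private): 4.71 + 2.52Q = 178.46 - 3.75Q → Q_m = 27.7113.
Total external benefit = ∫₀^{Q_m} (12.27 + 0.18Q) dQ = 12.27×27.7113 + ½×0.18×27.7113² = 409.1301.

€409.13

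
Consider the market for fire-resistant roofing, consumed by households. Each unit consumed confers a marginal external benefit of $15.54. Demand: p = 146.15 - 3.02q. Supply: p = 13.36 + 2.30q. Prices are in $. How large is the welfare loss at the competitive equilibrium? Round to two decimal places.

Market equilibrium (private): 13.36 + 2.30q = 146.15 - 3.02q → q_m = 24.9605.
Social marginal benefit = demand + MEB = 161.69 - 3.02q.
Set SMB = MC: 161.69 - 3.02q = 13.36 + 2.30q → q* = 27.8816.
Height of the DWL triangle at q_m is SMB(q_m) − MC(q_m) = MEB(q_m) = 15.5400.
DWL = ½ × 2.9211 × 15.5400 = 22.6969.

DWL = $22.70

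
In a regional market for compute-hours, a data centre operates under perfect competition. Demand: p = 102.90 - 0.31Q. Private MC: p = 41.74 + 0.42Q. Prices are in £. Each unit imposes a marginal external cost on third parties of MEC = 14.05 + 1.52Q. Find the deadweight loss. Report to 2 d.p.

DWL = £4442.90

Market equilibrium (private): 41.74 + 0.42Q = 102.90 - 0.31Q → Q_m = 83.7808.
Social marginal cost = private MC + MEC = 55.79 + 1.94Q.
Set SMC = demand: 55.79 + 1.94Q = 102.90 - 0.31Q → Q* = 20.9378.
Height of the DWL triangle at Q_m is SMC(Q_m) − demand(Q_m) = MEC(Q_m) = 141.3968.
DWL = ½ × 62.8430 × 141.3968 = 4442.8996.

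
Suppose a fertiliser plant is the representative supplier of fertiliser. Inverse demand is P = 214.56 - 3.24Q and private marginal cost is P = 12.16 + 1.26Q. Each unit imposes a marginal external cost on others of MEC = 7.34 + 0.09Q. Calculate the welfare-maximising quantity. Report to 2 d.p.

Q* = 42.50

Social marginal cost = private MC + MEC = 19.50 + 1.35Q.
Set SMC = demand: 19.50 + 1.35Q = 214.56 - 3.24Q → Q* = 42.4967.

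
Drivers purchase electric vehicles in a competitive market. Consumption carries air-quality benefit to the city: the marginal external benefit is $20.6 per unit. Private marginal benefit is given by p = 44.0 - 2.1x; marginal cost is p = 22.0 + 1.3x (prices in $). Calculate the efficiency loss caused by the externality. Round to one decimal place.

DWL = $62.4

Market equilibrium (private): 22.0 + 1.3x = 44.0 - 2.1x → x_m = 6.4706.
Social marginal benefit = demand + MEB = 64.6 - 2.1x.
Set SMB = MC: 64.6 - 2.1x = 22.0 + 1.3x → x* = 12.5294.
Between x* and x_m the wedge SMB − MC runs linearly from 0 to MEB(x_m), so the loss is a triangle.
DWL = ½ × 6.0588 × 20.6000 = 62.4056.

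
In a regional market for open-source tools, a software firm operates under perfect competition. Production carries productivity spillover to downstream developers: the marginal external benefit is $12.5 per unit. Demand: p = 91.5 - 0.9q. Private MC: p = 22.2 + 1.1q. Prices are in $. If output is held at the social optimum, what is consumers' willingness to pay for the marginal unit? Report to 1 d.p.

P = $54.7

Social marginal cost = private MC − MEB = 9.7 + 1.1q.
Set SMC = demand: 9.7 + 1.1q = 91.5 - 0.9q → q* = 40.9000.
Consumer price on the demand curve at q*: 91.5 − 0.9×40.9000 = 54.6900.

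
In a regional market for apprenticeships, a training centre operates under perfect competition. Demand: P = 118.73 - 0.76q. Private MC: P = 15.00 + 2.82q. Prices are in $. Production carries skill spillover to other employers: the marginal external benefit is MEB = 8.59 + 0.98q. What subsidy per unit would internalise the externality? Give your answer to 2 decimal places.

subsidy = $50.93 per unit

Social marginal cost = private MC − MEB = 6.41 + 1.84q.
Set SMC = demand: 6.41 + 1.84q = 118.73 - 0.76q → q* = 43.2000.
The Pigouvian subsidy equals MEB at q*: 8.59 + 0.98×43.2000 = 50.9260.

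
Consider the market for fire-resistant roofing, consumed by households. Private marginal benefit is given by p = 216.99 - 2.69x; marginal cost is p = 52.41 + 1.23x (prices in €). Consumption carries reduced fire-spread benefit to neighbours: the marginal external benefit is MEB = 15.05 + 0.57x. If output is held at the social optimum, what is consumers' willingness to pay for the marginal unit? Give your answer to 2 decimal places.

Social marginal benefit = demand + MEB = 232.04 - 2.12x.
Set SMB = MC: 232.04 - 2.12x = 52.41 + 1.23x → x* = 53.6209.
Consumer price on the demand curve at x*: 216.99 − 2.69×53.6209 = 72.7498.

P = €72.75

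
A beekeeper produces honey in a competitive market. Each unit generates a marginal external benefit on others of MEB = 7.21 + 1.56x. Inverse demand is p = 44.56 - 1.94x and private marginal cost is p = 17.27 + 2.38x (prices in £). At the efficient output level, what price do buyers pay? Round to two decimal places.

Social marginal cost = private MC − MEB = 10.06 + 0.82x.
Set SMC = demand: 10.06 + 0.82x = 44.56 - 1.94x → x* = 12.5000.
Consumer price on the demand curve at x*: 44.56 − 1.94×12.5000 = 20.3100.

P = £20.31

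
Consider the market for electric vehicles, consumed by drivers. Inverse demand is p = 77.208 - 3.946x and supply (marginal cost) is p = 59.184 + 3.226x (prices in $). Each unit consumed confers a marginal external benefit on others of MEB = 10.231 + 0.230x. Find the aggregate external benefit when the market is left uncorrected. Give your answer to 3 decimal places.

$26.438

Market equilibrium (private): 59.184 + 3.226x = 77.208 - 3.946x → x_m = 2.5131.
Total external benefit = ∫₀^{x_m} (10.231 + 0.230x) dx = 10.231×2.5131 + ½×0.230×2.5131² = 26.4378.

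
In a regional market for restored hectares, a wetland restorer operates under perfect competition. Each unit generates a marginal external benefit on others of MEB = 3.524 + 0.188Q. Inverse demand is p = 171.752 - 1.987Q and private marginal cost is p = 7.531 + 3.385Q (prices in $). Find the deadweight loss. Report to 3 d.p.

DWL = $8.290

Market equilibrium (private): 7.531 + 3.385Q = 171.752 - 1.987Q → Q_m = 30.5698.
Social marginal cost = private MC − MEB = 4.007 + 3.197Q.
Set SMC = demand: 4.007 + 3.197Q = 171.752 - 1.987Q → Q* = 32.3582.
Between Q* and Q_m the wedge demand − SMC runs linearly from 0 to MEB(Q_m), so the loss is a triangle.
DWL = ½ × 1.7884 × 9.2711 = 8.2902.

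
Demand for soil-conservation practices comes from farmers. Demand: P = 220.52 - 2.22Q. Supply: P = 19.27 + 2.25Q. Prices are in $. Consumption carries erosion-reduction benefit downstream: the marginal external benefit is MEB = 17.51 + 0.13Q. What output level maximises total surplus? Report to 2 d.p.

Social marginal benefit = demand + MEB = 238.03 - 2.09Q.
Set SMB = MC: 238.03 - 2.09Q = 19.27 + 2.25Q → Q* = 50.4055.

Q* = 50.41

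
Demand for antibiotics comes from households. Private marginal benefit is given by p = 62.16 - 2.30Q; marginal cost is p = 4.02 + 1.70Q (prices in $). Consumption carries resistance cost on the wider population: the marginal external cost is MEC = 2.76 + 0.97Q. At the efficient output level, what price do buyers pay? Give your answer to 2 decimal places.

P = $36.53

Social marginal benefit = demand − MEC = 59.40 - 3.27Q.
Set SMB = MC: 59.40 - 3.27Q = 4.02 + 1.70Q → Q* = 11.1429.
Consumer price on the demand curve at Q*: 62.16 − 2.30×11.1429 = 36.5313.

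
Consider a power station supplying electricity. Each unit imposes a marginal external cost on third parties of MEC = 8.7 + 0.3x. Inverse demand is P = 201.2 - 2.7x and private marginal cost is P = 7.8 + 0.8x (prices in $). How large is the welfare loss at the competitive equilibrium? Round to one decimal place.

Market equilibrium (private): 7.8 + 0.8x = 201.2 - 2.7x → x_m = 55.2571.
Social marginal cost = private MC + MEC = 16.5 + 1.1x.
Set SMC = demand: 16.5 + 1.1x = 201.2 - 2.7x → x* = 48.6053.
Between x* and x_m the wedge SMC − demand runs linearly from 0 to MEC(x_m), so the loss is a triangle.
DWL = ½ × 6.6518 × 25.2771 = 84.0691.

DWL = $84.1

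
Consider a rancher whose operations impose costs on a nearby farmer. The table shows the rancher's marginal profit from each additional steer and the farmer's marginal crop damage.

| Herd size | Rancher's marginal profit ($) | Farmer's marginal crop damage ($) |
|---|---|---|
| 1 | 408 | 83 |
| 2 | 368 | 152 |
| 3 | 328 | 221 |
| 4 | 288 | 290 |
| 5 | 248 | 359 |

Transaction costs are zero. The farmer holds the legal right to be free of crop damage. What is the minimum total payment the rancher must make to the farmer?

$456

Efficient level: marginal profit ≥ marginal crop damage through level 3, so k* = 3.
With the farmer holding the right, the rancher must at least compensate total damage at k*: 83 + 152 + 221 = 456.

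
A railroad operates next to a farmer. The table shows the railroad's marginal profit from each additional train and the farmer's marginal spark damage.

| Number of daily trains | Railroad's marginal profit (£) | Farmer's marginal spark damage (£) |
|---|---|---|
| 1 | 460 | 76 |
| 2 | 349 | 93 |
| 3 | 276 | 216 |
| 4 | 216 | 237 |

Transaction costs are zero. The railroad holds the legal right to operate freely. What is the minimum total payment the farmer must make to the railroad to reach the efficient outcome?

Left alone the railroad would choose level 4 (marginal profit stays positive).
Efficient level: k* = 3 (marginal profit ≥ marginal spark damage through 3).
The farmer must at least cover the railroad's forgone profit from cutting 4→3: 216 = 216.

£216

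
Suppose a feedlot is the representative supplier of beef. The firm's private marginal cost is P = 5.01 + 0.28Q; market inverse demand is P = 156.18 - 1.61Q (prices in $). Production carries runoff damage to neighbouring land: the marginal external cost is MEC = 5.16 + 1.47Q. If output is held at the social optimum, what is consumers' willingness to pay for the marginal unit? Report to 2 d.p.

Social marginal cost = private MC + MEC = 10.17 + 1.75Q.
Set SMC = demand: 10.17 + 1.75Q = 156.18 - 1.61Q → Q* = 43.4554.
Consumer price on the demand curve at Q*: 156.18 − 1.61×43.4554 = 86.2168.

P = $86.22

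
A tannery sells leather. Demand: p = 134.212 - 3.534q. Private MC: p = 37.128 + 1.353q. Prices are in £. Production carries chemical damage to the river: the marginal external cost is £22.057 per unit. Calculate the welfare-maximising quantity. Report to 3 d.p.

q* = 15.352

Social marginal cost = private MC + MEC = 59.185 + 1.353q.
Set SMC = demand: 59.185 + 1.353q = 134.212 - 3.534q → q* = 15.3524.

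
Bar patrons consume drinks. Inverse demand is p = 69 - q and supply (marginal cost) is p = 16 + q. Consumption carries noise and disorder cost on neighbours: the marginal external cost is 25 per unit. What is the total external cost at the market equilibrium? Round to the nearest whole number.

Market equilibrium (private): 16 + q = 69 - q → q_m = 26.5000.
Total external cost = MEC × q_m = 25 × 26.5000 = 662.5000.

663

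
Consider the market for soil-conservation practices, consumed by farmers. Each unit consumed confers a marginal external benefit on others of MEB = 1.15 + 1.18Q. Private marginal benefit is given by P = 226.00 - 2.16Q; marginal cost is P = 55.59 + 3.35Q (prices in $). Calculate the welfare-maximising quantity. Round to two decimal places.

Q* = 39.62

Social marginal benefit = demand + MEB = 227.15 - 0.98Q.
Set SMB = MC: 227.15 - 0.98Q = 55.59 + 3.35Q → Q* = 39.6212.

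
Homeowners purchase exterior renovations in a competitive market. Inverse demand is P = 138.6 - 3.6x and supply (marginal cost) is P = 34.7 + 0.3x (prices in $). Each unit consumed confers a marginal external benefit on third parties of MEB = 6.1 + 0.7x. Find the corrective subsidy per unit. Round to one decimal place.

Social marginal benefit = demand + MEB = 144.7 - 2.9x.
Set SMB = MC: 144.7 - 2.9x = 34.7 + 0.3x → x* = 34.3750.
The Pigouvian subsidy equals MEB at x*: 6.1 + 0.7×34.3750 = 30.1625.

subsidy = $30.2 per unit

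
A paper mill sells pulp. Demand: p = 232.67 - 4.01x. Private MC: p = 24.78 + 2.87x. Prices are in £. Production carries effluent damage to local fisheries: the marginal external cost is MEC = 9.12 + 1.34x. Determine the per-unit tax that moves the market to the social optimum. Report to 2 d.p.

tax = £41.52 per unit

Social marginal cost = private MC + MEC = 33.90 + 4.21x.
Set SMC = demand: 33.90 + 4.21x = 232.67 - 4.01x → x* = 24.1813.
The Pigouvian tax equals MEC at x*: 9.12 + 1.34×24.1813 = 41.5229.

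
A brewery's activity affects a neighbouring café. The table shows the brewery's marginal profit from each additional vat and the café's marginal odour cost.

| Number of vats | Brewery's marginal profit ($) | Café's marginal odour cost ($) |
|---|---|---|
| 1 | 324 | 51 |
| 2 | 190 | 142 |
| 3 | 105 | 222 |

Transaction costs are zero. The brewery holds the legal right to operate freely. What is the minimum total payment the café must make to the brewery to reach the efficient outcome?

$105

Left alone the brewery would choose level 3 (marginal profit stays positive).
Efficient level: k* = 2 (marginal profit ≥ marginal odour cost through 2).
The café must at least cover the brewery's forgone profit from cutting 3→2: 105 = 105.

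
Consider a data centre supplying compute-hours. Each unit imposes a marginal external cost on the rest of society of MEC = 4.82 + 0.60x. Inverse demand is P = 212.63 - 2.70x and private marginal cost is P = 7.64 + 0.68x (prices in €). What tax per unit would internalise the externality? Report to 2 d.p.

tax = €35.00 per unit

Social marginal cost = private MC + MEC = 12.46 + 1.28x.
Set SMC = demand: 12.46 + 1.28x = 212.63 - 2.70x → x* = 50.2940.
The Pigouvian tax equals MEC at x*: 4.82 + 0.60×50.2940 = 34.9964.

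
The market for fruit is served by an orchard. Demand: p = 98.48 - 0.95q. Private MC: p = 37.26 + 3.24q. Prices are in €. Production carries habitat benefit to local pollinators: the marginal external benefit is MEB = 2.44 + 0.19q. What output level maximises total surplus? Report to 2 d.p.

Social marginal cost = private MC − MEB = 34.82 + 3.05q.
Set SMC = demand: 34.82 + 3.05q = 98.48 - 0.95q → q* = 15.9150.

q* = 15.92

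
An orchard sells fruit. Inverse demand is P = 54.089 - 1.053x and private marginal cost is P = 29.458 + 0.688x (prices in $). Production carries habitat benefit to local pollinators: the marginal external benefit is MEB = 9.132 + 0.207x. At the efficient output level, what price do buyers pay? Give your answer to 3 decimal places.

Social marginal cost = private MC − MEB = 20.326 + 0.481x.
Set SMC = demand: 20.326 + 0.481x = 54.089 - 1.053x → x* = 22.0098.
Consumer price on the demand curve at x*: 54.089 − 1.053×22.0098 = 30.9127.

P = $30.913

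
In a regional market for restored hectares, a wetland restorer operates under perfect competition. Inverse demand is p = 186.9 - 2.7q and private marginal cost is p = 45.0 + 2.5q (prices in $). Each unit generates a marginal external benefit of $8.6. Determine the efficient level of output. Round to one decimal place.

Social marginal cost = private MC − MEB = 36.4 + 2.5q.
Set SMC = demand: 36.4 + 2.5q = 186.9 - 2.7q → q* = 28.9423.

q* = 28.9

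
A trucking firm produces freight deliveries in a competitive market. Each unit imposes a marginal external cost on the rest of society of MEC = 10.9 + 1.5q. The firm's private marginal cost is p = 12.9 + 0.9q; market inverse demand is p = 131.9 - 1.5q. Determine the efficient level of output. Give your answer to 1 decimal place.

Social marginal cost = private MC + MEC = 23.8 + 2.4q.
Set SMC = demand: 23.8 + 2.4q = 131.9 - 1.5q → q* = 27.7179.

q* = 27.7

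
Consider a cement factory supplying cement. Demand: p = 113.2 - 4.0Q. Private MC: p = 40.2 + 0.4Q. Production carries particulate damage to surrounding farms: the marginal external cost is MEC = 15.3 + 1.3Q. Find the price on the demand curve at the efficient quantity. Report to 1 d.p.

Social marginal cost = private MC + MEC = 55.5 + 1.7Q.
Set SMC = demand: 55.5 + 1.7Q = 113.2 - 4.0Q → Q* = 10.1228.
Consumer price on the demand curve at Q*: 113.2 − 4.0×10.1228 = 72.7088.

P = 72.7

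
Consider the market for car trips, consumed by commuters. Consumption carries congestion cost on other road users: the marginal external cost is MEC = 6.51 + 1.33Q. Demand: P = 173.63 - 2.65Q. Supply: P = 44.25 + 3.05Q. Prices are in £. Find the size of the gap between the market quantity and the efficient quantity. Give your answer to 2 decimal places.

Market equilibrium (private): 44.25 + 3.05Q = 173.63 - 2.65Q → Q_m = 22.6982.
Social marginal benefit = demand − MEC = 167.12 - 3.98Q.
Set SMB = MC: 167.12 - 3.98Q = 44.25 + 3.05Q → Q* = 17.4780.
Gap = |22.6982 − 17.4780| = 5.2202.

5.22 units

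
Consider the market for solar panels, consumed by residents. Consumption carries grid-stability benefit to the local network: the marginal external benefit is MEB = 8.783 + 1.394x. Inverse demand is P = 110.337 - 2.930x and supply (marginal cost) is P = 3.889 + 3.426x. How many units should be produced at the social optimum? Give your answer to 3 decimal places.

Social marginal benefit = demand + MEB = 119.120 - 1.536x.
Set SMB = MC: 119.120 - 1.536x = 3.889 + 3.426x → x* = 23.2227.

x* = 23.223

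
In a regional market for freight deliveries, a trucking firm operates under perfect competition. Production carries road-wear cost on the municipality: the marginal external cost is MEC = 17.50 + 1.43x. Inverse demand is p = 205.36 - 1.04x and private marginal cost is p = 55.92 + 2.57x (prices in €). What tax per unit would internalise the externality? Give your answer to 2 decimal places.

Social marginal cost = private MC + MEC = 73.42 + 4.00x.
Set SMC = demand: 73.42 + 4.00x = 205.36 - 1.04x → x* = 26.1786.
The Pigouvian tax equals MEC at x*: 17.50 + 1.43×26.1786 = 54.9354.

tax = €54.94 per unit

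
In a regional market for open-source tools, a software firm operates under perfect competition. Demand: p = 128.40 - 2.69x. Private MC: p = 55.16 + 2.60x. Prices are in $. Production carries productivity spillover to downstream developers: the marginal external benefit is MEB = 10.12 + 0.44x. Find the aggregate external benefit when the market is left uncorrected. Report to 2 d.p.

Market equilibrium (private): 55.16 + 2.60x = 128.40 - 2.69x → x_m = 13.8450.
Total external benefit = ∫₀^{x_m} (10.12 + 0.44x) dx = 10.12×13.8450 + ½×0.44×13.8450² = 182.2819.

$182.28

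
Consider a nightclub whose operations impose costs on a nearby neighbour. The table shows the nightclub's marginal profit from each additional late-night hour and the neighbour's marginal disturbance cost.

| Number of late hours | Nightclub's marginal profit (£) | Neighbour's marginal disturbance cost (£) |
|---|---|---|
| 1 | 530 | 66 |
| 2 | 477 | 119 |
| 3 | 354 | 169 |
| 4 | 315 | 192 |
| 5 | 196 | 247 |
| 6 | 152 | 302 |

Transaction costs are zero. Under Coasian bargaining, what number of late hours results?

4

Bargaining reaches the level where marginal profit last exceeds marginal disturbance cost.
That holds through level 4 (315 ≥ 192) but not at 5 (196 < 247).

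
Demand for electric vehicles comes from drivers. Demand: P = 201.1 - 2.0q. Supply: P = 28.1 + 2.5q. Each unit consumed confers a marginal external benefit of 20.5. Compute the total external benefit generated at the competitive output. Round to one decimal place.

788.1

Market equilibrium (private): 28.1 + 2.5q = 201.1 - 2.0q → q_m = 38.4444.
Total external benefit = MEB × q_m = 20.5 × 38.4444 = 788.1102.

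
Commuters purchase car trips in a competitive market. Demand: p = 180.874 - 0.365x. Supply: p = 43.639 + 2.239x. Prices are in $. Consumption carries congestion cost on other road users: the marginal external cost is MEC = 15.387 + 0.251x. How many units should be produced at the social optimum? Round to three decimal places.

x* = 42.679

Social marginal benefit = demand − MEC = 165.487 - 0.616x.
Set SMB = MC: 165.487 - 0.616x = 43.639 + 2.239x → x* = 42.6788.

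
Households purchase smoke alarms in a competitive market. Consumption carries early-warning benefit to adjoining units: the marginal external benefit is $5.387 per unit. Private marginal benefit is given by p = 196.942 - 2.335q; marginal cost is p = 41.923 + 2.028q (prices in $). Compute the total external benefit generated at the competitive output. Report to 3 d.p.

$191.402

Market equilibrium (private): 41.923 + 2.028q = 196.942 - 2.335q → q_m = 35.5304.
Total external benefit = MEB × q_m = 5.387 × 35.5304 = 191.4023.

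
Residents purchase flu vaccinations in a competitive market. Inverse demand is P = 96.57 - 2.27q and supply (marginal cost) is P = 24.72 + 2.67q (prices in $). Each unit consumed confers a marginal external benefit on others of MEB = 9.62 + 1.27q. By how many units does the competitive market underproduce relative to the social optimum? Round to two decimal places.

7.65 units

Market equilibrium (private): 24.72 + 2.67q = 96.57 - 2.27q → q_m = 14.5445.
Social marginal benefit = demand + MEB = 106.19 - q.
Set SMB = MC: 106.19 - q = 24.72 + 2.67q → q* = 22.1989.
Gap = |14.5445 − 22.1989| = 7.6544.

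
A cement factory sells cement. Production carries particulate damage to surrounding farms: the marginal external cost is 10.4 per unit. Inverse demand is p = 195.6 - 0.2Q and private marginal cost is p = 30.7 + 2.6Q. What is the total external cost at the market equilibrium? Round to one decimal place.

612.5

Market equilibrium (private): 30.7 + 2.6Q = 195.6 - 0.2Q → Q_m = 58.8929.
Total external cost = MEC × Q_m = 10.4 × 58.8929 = 612.4862.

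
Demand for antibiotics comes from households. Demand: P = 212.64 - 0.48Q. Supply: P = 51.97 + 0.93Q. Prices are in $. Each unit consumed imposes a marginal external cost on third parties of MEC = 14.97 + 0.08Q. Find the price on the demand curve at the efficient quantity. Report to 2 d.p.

Social marginal benefit = demand − MEC = 197.67 - 0.56Q.
Set SMB = MC: 197.67 - 0.56Q = 51.97 + 0.93Q → Q* = 97.7852.
Consumer price on the demand curve at Q*: 212.64 − 0.48×97.7852 = 165.7031.

P = $165.70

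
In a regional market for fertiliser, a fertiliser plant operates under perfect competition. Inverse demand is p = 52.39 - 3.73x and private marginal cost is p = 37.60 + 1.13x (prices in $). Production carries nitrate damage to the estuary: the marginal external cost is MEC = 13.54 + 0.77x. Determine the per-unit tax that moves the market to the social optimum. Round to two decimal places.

Social marginal cost = private MC + MEC = 51.14 + 1.90x.
Set SMC = demand: 51.14 + 1.90x = 52.39 - 3.73x → x* = 0.2220.
The Pigouvian tax equals MEC at x*: 13.54 + 0.77×0.2220 = 13.7109.

tax = $13.71 per unit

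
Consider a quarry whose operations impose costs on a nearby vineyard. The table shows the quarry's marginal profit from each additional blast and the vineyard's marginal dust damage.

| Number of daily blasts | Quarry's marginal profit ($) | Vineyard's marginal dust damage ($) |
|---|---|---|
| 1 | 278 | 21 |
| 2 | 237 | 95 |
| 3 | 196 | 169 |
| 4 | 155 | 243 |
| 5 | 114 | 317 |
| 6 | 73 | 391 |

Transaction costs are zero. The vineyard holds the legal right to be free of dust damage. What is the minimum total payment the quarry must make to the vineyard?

Efficient level: marginal profit ≥ marginal dust damage through level 3, so k* = 3.
With the vineyard holding the right, the quarry must at least compensate total damage at k*: 21 + 95 + 169 = 285.

$285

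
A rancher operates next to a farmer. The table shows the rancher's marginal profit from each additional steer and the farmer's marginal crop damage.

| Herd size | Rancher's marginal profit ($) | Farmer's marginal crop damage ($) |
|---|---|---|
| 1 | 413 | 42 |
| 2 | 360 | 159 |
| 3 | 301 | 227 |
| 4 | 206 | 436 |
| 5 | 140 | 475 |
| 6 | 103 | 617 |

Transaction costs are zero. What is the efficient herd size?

Bargaining reaches the level where marginal profit last exceeds marginal crop damage.
That holds through level 3 (301 ≥ 227) but not at 4 (206 < 436).

3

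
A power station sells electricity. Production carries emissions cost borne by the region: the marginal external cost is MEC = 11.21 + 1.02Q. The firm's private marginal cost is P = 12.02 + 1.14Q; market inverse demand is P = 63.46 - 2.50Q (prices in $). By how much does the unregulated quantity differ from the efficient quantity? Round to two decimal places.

Market equilibrium (private): 12.02 + 1.14Q = 63.46 - 2.50Q → Q_m = 14.1319.
Social marginal cost = private MC + MEC = 23.23 + 2.16Q.
Set SMC = demand: 23.23 + 2.16Q = 63.46 - 2.50Q → Q* = 8.6330.
Gap = |14.1319 − 8.6330| = 5.4989.

5.50 units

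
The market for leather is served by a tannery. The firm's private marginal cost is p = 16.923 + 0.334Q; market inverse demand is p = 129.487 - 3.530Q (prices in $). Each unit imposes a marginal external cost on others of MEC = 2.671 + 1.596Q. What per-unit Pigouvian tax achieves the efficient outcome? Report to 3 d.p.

Social marginal cost = private MC + MEC = 19.594 + 1.930Q.
Set SMC = demand: 19.594 + 1.930Q = 129.487 - 3.530Q → Q* = 20.1269.
The Pigouvian tax equals MEC at Q*: 2.671 + 1.596×20.1269 = 34.7935.

tax = $34.794 per unit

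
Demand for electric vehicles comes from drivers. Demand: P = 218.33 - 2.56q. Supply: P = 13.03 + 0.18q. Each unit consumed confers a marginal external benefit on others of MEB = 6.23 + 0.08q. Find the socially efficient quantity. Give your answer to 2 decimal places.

Social marginal benefit = demand + MEB = 224.56 - 2.48q.
Set SMB = MC: 224.56 - 2.48q = 13.03 + 0.18q → q* = 79.5226.

q* = 79.52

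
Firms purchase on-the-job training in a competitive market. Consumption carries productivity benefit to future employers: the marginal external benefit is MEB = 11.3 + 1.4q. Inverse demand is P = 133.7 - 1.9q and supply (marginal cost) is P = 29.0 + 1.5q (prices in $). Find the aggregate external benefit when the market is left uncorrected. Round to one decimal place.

$1011.8

Market equilibrium (private): 29.0 + 1.5q = 133.7 - 1.9q → q_m = 30.7941.
Total external benefit = ∫₀^{q_m} (11.3 + 1.4q) dq = 11.3×30.7941 + ½×1.4×30.7941² = 1011.7669.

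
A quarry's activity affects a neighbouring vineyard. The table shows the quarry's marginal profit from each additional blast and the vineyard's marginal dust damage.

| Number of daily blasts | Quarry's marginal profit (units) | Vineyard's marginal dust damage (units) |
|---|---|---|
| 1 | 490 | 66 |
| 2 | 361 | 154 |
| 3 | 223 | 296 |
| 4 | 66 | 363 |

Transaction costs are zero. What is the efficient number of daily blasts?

2

Bargaining reaches the level where marginal profit last exceeds marginal dust damage.
That holds through level 2 (361 ≥ 154) but not at 3 (223 < 296).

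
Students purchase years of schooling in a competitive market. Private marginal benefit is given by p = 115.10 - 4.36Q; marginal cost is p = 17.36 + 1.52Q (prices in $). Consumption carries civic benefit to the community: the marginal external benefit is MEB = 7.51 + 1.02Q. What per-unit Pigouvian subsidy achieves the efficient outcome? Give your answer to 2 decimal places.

subsidy = $29.60 per unit

Social marginal benefit = demand + MEB = 122.61 - 3.34Q.
Set SMB = MC: 122.61 - 3.34Q = 17.36 + 1.52Q → Q* = 21.6564.
The Pigouvian subsidy equals MEB at Q*: 7.51 + 1.02×21.6564 = 29.5995.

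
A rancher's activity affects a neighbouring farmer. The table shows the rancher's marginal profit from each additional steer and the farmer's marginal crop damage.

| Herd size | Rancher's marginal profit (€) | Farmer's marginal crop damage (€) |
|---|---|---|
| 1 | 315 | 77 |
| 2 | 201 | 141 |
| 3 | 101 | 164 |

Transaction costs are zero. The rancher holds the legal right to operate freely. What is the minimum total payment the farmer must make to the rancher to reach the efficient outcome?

Left alone the rancher would choose level 3 (marginal profit stays positive).
Efficient level: k* = 2 (marginal profit ≥ marginal crop damage through 2).
The farmer must at least cover the rancher's forgone profit from cutting 3→2: 101 = 101.

€101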